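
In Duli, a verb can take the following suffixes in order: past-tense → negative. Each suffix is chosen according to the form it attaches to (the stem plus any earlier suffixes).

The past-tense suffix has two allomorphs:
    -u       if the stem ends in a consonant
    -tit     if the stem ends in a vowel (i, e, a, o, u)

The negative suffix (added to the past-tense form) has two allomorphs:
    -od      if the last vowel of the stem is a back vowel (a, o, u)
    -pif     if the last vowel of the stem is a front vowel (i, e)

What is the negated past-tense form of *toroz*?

*toroz* — final sound /z/ (a consonant) → -u → *torozu*.
The last vowel of the past-tense form *torozu* is /u/, which is a back vowel, so the negative suffix is -od, giving *torozuod*.

torozuod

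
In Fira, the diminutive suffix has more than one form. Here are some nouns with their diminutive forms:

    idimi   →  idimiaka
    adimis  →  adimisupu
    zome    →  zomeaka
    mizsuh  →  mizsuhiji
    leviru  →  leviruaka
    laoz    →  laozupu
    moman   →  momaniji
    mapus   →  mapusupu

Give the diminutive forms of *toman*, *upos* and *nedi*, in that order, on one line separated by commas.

The pattern is sibilance of the final sound: -upu when the stem ends in a sibilant (*adimis*, *laoz*, *mapus*); -iji when the stem ends in a non-sibilant consonant (*mizsuh*, *moman*); -aka when the stem ends in a vowel (*idimi*, *zome*, *leviru*).
*toman*: final sound = /n/, a non-sibilant consonant → -iji → *tomaniji*.
*upos* — final sound /s/ (a sibilant) → -upu → *uposupu*.
Since the final sound of *nedi* is /i/ (a vowel), it takes -aka, giving *nediaka*.

tomaniji, uposupu, nediaka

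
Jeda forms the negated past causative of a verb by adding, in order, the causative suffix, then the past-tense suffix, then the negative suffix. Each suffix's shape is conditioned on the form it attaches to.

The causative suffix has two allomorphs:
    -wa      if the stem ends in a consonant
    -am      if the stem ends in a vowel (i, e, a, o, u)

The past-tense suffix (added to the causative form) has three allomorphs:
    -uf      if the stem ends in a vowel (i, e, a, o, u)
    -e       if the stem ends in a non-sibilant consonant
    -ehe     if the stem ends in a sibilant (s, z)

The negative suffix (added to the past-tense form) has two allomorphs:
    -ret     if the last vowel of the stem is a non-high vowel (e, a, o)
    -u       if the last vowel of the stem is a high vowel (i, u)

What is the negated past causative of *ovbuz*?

Since the final sound of *ovbuz* is /z/ (a consonant), it takes -wa, giving *ovbuzwa*.
The final sound of the causative form *ovbuzwa* is /a/, which is a vowel, so the past-tense suffix is -uf, giving *ovbuzwauf*.
The past-tense form *ovbuzwauf*: last vowel = /u/, a high vowel → -u → *ovbuzwaufu*.

ovbuzwaufu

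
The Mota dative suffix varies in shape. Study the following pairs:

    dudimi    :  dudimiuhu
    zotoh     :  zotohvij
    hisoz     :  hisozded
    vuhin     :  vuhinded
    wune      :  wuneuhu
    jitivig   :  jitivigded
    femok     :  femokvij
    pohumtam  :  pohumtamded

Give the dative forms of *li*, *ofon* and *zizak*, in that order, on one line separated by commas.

liuhu, ofonded, zizakvij

Looking at the final sound of each stem: -vij when the stem ends in a voiceless consonant (*zotoh*, *femok*); -ded when the stem ends in a voiced consonant (*hisoz*, *vuhin*, *jitivig*, *pohumtam*); -uhu when the stem ends in a vowel (*dudimi*, *wune*).
*li*: final sound = /i/, a vowel → -uhu → *liuhu*.
The final sound of *ofon* is /n/, which is a voiced consonant, so the suffix is -ded, giving *ofonded*.
*zizak* — final sound /k/ (a voiceless consonant) → -vij → *zizakvij*.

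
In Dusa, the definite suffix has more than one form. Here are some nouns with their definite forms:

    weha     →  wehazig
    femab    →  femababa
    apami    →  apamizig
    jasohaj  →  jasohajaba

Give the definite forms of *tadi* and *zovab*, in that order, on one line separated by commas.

The pattern is consonant vs. vowel: -aba when the stem ends in a consonant (*femab*, *jasohaj*); -zig when the stem ends in a vowel (*weha*, *apami*).
*tadi*: final sound = /i/, a vowel → -zig → *tadizig*.
*zovab*: final sound = /b/, a consonant → -aba → *zovababa*.

tadizig, zovababa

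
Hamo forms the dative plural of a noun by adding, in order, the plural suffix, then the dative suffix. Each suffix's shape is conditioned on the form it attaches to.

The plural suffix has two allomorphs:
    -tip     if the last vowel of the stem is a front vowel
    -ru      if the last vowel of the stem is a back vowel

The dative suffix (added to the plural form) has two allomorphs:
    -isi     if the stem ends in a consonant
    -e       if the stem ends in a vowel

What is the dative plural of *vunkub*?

vunkubrue

*vunkub* — last vowel /u/ (a back vowel) → -ru → *vunkubru*.
The final sound of the plural form *vunkubru* is /u/, which is a vowel, so the dative suffix is -e, giving *vunkubrue*.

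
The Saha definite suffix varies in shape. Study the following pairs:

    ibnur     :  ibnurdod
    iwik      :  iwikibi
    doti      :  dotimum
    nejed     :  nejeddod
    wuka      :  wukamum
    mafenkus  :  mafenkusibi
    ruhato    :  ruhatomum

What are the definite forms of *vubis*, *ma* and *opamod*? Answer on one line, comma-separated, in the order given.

vubisibi, mamum, opamoddod

Looking at the final sound of each stem: -ibi when the stem ends in a voiceless consonant (*iwik*, *mafenkus*); -dod when the stem ends in a voiced consonant (*ibnur*, *nejed*); -mum when the stem ends in a vowel (*doti*, *wuka*, *ruhato*).
*vubis* — final sound /s/ (a voiceless consonant) → -ibi → *vubisibi*.
The final sound of *ma* is /a/, which is a vowel, so the suffix is -mum, giving *mamum*.
*opamod* — final sound /d/ (a voiced consonant) → -dod → *opamoddod*.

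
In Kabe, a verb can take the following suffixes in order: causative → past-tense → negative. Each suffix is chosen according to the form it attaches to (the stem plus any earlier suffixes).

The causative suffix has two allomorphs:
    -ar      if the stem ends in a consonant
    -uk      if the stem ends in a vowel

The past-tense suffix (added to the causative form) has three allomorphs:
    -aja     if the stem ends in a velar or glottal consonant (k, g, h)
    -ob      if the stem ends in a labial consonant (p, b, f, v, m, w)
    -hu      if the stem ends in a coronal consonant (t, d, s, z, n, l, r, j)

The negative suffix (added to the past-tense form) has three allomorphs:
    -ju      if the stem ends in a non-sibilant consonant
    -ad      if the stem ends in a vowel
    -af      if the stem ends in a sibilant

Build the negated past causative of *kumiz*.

kumizarhuad

The final sound of *kumiz* is /z/, which is a consonant, so the causative suffix is -ar, giving *kumizar*.
Since the final consonant of the causative form *kumizar* is /r/ (coronal), it takes -hu, giving *kumizarhu*.
The past-tense form *kumizarhu*: final sound = /u/, a vowel → -ad → *kumizarhuad*.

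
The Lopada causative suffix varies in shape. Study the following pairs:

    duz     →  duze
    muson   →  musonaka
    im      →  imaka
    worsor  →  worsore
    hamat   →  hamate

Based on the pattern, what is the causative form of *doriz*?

dorize

Looking at the final consonant of each stem: -aka when the stem ends in a nasal (*muson*, *im*); -e when the stem ends in a non-nasal consonant (*duz*, *worsor*, *hamat*).
The final consonant of *doriz* is /z/, which is non-nasal, so the suffix is -e, giving *dorize*.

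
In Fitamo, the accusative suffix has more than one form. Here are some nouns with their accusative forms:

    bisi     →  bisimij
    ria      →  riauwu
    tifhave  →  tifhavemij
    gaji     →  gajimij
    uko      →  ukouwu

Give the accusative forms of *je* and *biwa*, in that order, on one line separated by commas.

The suffix is conditioned by the last vowel: -mij when the last vowel of the stem is a front vowel (*bisi*, *tifhave*, *gaji*); -uwu when the last vowel of the stem is a back vowel (*ria*, *uko*).
*je*: last vowel = /e/, a front vowel → -mij → *jemij*.
*biwa*: last vowel = /a/, a back vowel → -uwu → *biwauwu*.

jemij, biwauwu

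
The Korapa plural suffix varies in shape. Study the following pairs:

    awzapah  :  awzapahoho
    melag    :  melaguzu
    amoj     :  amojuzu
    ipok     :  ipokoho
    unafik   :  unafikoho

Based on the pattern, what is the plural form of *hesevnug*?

hesevnuguzu

The alternation tracks the final consonant of the stem — -oho when the stem ends in a voiceless consonant (*awzapah*, *ipok*, *unafik*); -uzu when the stem ends in a voiced consonant (*melag*, *amoj*).
Since the final consonant of *hesevnug* is /g/ (voiced), it takes -uzu, giving *hesevnuguzu*.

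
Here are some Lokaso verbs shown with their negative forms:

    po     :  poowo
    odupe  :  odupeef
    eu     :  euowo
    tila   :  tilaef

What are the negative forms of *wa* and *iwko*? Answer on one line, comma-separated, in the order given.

Looking at the last vowel of each stem: -owo when the last vowel of the stem is a rounded vowel (*po*, *eu*); -ef when the last vowel of the stem is an unrounded vowel (*odupe*, *tila*).
The last vowel of *wa* is /a/, which is an unrounded vowel, so the suffix is -ef, giving *waef*.
*iwko* — last vowel /o/ (a rounded vowel) → -owo → *iwkoowo*.

waef, iwkoowo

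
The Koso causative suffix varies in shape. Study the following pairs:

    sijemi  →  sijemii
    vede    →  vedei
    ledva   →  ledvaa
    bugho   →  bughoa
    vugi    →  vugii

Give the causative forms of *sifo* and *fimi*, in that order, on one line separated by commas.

The alternation tracks the last vowel of the stem — -i when the last vowel of the stem is a front vowel (*sijemi*, *vede*, *vugi*); -a when the last vowel of the stem is a back vowel (*ledva*, *bugho*).
The last vowel of *sifo* is /o/, which is a back vowel, so the suffix is -a, giving *sifoa*.
*fimi*: last vowel = /i/, a front vowel → -i → *fimii*.

sifoa, fimii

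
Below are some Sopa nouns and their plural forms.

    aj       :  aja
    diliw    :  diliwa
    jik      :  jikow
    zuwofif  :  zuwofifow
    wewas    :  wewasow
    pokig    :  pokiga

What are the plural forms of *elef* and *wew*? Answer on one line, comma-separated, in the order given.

elefow, wewa

The suffix is conditioned by the final consonant: -ow when the stem ends in a voiceless consonant (*jik*, *zuwofif*, *wewas*); -a when the stem ends in a voiced consonant (*aj*, *diliw*, *pokig*).
*elef* — final consonant /f/ (voiceless) → -ow → *elefow*.
*wew* — final consonant /w/ (voiced) → -a → *wewa*.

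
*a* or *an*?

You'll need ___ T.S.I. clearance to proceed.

a

The indefinite article is chosen by the initial *sound* of the following word, not its spelling.
The initialism *T.S.I.* is read letter by letter; the first letter, T, is pronounced /tiː/, which begins with a consonant sound.
So the article is *a*: You'll need a T.S.I. clearance to proceed.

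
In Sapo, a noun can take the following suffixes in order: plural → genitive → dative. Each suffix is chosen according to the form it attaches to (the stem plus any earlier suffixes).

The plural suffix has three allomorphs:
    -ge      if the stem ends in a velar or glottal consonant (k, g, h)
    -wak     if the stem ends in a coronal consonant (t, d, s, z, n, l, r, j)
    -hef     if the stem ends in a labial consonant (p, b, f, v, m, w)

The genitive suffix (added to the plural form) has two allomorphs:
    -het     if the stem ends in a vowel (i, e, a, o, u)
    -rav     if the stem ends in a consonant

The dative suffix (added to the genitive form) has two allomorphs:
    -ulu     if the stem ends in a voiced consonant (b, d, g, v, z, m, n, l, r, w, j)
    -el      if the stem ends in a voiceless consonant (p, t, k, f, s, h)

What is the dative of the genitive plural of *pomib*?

pomibhefravulu

The final consonant of *pomib* is /b/, which is labial, so the plural suffix is -hef, giving *pomibhef*.
The plural form *pomibhef*: final sound = /f/, a consonant → -rav → *pomibhefrav*.
The genitive form *pomibhefrav*: final consonant = /v/, voiced → -ulu → *pomibhefravulu*.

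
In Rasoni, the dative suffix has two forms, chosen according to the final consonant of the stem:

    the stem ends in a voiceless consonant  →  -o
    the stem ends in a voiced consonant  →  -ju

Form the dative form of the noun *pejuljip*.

*pejuljip*: final consonant = /p/, voiceless → -o → *pejuljipo*.

pejuljipo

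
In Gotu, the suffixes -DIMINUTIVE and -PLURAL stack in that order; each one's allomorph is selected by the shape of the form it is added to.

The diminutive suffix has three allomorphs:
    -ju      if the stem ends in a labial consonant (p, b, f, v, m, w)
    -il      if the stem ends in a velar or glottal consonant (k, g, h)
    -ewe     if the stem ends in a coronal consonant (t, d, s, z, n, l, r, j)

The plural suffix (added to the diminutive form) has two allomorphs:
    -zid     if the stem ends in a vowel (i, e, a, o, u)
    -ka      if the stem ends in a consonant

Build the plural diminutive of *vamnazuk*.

*vamnazuk*: final consonant = /k/, velar/glottal → -il → *vamnazukil*.
Since the final sound of the diminutive form *vamnazukil* is /l/ (a consonant), it takes -ka, giving *vamnazukilka*.

vamnazukilka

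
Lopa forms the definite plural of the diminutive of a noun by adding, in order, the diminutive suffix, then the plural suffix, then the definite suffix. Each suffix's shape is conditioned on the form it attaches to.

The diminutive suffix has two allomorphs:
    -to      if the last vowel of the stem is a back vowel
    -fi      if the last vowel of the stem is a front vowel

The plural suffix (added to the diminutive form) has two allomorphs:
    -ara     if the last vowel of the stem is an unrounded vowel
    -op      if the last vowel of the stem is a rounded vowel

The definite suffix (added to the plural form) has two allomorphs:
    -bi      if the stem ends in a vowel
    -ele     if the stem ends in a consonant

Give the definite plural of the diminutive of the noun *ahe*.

The last vowel of *ahe* is /e/, which is a front vowel, so the diminutive suffix is -fi, giving *ahefi*.
The diminutive form *ahefi*: last vowel = /i/, an unrounded vowel → -ara → *ahefiara*.
The final sound of the plural form *ahefiara* is /a/, which is a vowel, so the definite suffix is -bi, giving *ahefiarabi*.

ahefiarabi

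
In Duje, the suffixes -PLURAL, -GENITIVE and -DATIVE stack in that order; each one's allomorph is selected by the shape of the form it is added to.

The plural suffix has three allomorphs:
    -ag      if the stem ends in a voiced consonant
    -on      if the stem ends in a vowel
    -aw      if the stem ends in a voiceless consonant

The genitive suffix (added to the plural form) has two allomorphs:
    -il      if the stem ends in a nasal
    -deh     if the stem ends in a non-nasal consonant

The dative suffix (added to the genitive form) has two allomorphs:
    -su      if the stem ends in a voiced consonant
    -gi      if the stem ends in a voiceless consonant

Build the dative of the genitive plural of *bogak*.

*bogak* — final sound /k/ (a voiceless consonant) → -aw → *bogakaw*.
The final consonant of the plural form *bogakaw* is /w/, which is non-nasal, so the genitive suffix is -deh, giving *bogakawdeh*.
The genitive form *bogakawdeh* — final consonant /h/ (voiceless) → -gi → *bogakawdehgi*.

bogakawdehgi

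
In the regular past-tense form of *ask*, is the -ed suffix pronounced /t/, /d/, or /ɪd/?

/t/

The stem *ask* ends in a voiceless consonant other than /t/.
The -ed suffix is realized as /ɪd/ after /t, d/; as /t/ after other voiceless consonants; and as /d/ after other voiced sounds.
So -ed on *ask* is pronounced /t/.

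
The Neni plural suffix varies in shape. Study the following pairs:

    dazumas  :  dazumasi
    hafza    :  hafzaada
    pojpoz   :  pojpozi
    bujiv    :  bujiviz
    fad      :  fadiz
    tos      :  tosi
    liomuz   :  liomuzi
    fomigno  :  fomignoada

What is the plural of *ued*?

Looking at the final sound of each stem: -i when the stem ends in a sibilant (*dazumas*, *pojpoz*, *tos*, *liomuz*); -iz when the stem ends in a non-sibilant consonant (*bujiv*, *fad*); -ada when the stem ends in a vowel (*hafza*, *fomigno*).
*ued* — final sound /d/ (a non-sibilant consonant) → -iz → *uediz*.

uediz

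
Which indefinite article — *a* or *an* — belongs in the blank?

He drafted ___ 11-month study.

The indefinite article is chosen by the initial *sound* of the following word, not its spelling.
The number *11* is spoken "eleven", beginning with /ɪˈlɛvən/ — a vowel sound.
So the article is *an*: He drafted an 11-month study.

an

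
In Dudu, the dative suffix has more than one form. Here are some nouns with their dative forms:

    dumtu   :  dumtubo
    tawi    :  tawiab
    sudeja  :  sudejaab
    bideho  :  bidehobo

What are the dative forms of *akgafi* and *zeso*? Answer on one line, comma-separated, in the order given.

akgafiab, zesobo

Looking at the last vowel of each stem: -bo when the last vowel of the stem is a rounded vowel (*dumtu*, *bideho*); -ab when the last vowel of the stem is an unrounded vowel (*tawi*, *sudeja*).
*akgafi*: last vowel = /i/, an unrounded vowel → -ab → *akgafiab*.
The last vowel of *zeso* is /o/, which is a rounded vowel, so the suffix is -bo, giving *zesobo*.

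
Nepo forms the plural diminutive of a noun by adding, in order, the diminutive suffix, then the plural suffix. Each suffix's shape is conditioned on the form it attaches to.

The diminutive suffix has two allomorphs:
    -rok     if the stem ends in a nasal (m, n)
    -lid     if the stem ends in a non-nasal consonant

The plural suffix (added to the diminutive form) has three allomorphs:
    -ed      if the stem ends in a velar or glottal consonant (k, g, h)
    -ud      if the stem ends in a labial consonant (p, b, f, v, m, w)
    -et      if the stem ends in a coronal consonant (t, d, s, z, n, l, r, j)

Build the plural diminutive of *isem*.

*isem*: final consonant = /m/, a nasal → -rok → *isemrok*.
The diminutive form *isemrok* — final consonant /k/ (velar/glottal) → -ed → *isemroked*.

isemroked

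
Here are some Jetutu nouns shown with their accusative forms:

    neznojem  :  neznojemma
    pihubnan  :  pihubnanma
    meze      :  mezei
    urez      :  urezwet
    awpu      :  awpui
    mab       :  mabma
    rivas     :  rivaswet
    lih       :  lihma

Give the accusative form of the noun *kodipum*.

The alternation tracks the final sound of the stem — -wet when the stem ends in a sibilant (*urez*, *rivas*); -ma when the stem ends in a non-sibilant consonant (*neznojem*, *pihubnan*, *mab*, *lih*); -i when the stem ends in a vowel (*meze*, *awpu*).
Since the final sound of *kodipum* is /m/ (a non-sibilant consonant), it takes -ma, giving *kodipumma*.

kodipumma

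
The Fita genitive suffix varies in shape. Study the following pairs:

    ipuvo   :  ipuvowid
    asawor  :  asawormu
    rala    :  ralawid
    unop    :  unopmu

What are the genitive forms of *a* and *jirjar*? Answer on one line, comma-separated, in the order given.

awid, jirjarmu

Looking at the final sound of each stem: -mu when the stem ends in a consonant (*asawor*, *unop*); -wid when the stem ends in a vowel (*ipuvo*, *rala*).
Since the final sound of *a* is /a/ (a vowel), it takes -wid, giving *awid*.
*jirjar* — final sound /r/ (a consonant) → -mu → *jirjarmu*.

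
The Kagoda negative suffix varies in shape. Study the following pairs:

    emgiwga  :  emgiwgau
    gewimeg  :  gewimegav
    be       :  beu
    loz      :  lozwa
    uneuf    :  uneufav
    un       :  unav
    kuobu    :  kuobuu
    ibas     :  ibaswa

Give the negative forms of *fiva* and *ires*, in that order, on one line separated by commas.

fivau, ireswa

The suffix is conditioned by the final sound: -wa when the stem ends in a sibilant (*loz*, *ibas*); -av when the stem ends in a non-sibilant consonant (*gewimeg*, *uneuf*, *un*); -u when the stem ends in a vowel (*emgiwga*, *be*, *kuobu*).
Since the final sound of *fiva* is /a/ (a vowel), it takes -u, giving *fivau*.
Since the final sound of *ires* is /s/ (a sibilant), it takes -wa, giving *ireswa*.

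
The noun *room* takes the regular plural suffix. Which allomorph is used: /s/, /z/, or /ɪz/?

The stem *room* ends in a voiced non-sibilant sound.
The plural suffix surfaces as /ɪz/ after sibilants, /s/ after other voiceless consonants, and /z/ after other voiced sounds.
So the plural -s on *room* is pronounced /z/.

/z/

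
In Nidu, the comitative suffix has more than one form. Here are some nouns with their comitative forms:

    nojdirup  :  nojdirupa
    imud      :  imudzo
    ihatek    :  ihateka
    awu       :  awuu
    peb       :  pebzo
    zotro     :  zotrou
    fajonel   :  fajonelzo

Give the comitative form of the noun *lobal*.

lobalzo

The suffix is conditioned by the final sound: -a when the stem ends in a voiceless consonant (*nojdirup*, *ihatek*); -zo when the stem ends in a voiced consonant (*imud*, *peb*, *fajonel*); -u when the stem ends in a vowel (*awu*, *zotro*).
*lobal*: final sound = /l/, a voiced consonant → -zo → *lobalzo*.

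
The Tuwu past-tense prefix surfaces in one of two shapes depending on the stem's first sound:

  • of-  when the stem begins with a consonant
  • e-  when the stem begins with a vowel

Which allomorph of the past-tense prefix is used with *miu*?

of-

Since the first sound of *miu* is /m/ (a consonant), it takes of-.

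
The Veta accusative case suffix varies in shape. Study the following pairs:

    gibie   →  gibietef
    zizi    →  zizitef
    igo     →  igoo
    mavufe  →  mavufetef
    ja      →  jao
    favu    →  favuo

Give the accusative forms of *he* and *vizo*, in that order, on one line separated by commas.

The pattern is front/back vowel harmony: -tef when the last vowel of the stem is a front vowel (*gibie*, *zizi*, *mavufe*); -o when the last vowel of the stem is a back vowel (*igo*, *ja*, *favu*).
The last vowel of *he* is /e/, which is a front vowel, so the suffix is -tef, giving *hetef*.
*vizo*: last vowel = /o/, a back vowel → -o → *vizoo*.

hetef, vizoo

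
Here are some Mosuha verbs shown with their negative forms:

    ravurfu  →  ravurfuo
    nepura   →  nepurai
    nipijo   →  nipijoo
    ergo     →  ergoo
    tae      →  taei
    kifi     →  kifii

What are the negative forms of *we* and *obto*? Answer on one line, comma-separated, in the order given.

wei, obtoo

The suffix is conditioned by the last vowel: -o when the last vowel of the stem is a rounded vowel (*ravurfu*, *nipijo*, *ergo*); -i when the last vowel of the stem is an unrounded vowel (*nepura*, *tae*, *kifi*).
Since the last vowel of *we* is /e/ (an unrounded vowel), it takes -i, giving *wei*.
*obto*: last vowel = /o/, a rounded vowel → -o → *obtoo*.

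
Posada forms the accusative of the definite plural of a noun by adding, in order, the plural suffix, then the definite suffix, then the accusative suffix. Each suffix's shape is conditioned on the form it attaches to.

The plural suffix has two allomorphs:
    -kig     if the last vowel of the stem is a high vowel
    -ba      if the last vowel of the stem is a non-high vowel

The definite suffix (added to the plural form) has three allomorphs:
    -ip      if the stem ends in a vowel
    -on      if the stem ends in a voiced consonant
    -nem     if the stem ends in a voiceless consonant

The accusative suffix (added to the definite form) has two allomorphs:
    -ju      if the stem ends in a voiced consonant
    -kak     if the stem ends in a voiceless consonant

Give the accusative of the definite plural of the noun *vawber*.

Since the last vowel of *vawber* is /e/ (a non-high vowel), it takes -ba, giving *vawberba*.
The plural form *vawberba*: final sound = /a/, a vowel → -ip → *vawberbaip*.
The definite form *vawberbaip* — final consonant /p/ (voiceless) → -kak → *vawberbaipkak*.

vawberbaipkak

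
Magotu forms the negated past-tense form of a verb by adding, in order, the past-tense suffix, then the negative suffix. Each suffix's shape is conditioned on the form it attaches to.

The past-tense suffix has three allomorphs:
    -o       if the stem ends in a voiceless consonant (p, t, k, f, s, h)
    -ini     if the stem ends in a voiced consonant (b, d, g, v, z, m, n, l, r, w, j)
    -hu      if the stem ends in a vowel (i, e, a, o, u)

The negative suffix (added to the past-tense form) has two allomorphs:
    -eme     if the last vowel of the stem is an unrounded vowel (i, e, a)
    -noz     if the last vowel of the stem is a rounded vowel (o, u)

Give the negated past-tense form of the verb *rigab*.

rigabinieme

*rigab*: final sound = /b/, a voiced consonant → -ini → *rigabini*.
The last vowel of the past-tense form *rigabini* is /i/, which is an unrounded vowel, so the negative suffix is -eme, giving *rigabinieme*.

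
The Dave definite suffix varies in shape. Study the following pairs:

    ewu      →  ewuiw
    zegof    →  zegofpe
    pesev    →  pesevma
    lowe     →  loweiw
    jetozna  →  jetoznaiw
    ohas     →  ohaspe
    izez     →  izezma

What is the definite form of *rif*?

The suffix is conditioned by the final sound: -pe when the stem ends in a voiceless consonant (*zegof*, *ohas*); -ma when the stem ends in a voiced consonant (*pesev*, *izez*); -iw when the stem ends in a vowel (*ewu*, *lowe*, *jetozna*).
*rif* — final sound /f/ (a voiceless consonant) → -pe → *rifpe*.

rifpe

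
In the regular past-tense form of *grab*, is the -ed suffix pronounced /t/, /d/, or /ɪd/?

The stem *grab* ends in a voiced sound other than /d/.
The -ed suffix is realized as /ɪd/ after /t, d/; as /t/ after other voiceless consonants; and as /d/ after other voiced sounds.
So -ed on *grab* is pronounced /d/.

/d/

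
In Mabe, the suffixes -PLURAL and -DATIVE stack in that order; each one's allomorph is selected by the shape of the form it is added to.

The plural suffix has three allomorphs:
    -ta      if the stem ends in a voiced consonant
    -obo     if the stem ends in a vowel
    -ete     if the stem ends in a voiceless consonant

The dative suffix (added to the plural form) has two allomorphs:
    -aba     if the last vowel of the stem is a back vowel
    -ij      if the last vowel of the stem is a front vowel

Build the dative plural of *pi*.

The final sound of *pi* is /i/, which is a vowel, so the plural suffix is -obo, giving *piobo*.
The plural form *piobo* — last vowel /o/ (a back vowel) → -aba → *pioboaba*.

pioboaba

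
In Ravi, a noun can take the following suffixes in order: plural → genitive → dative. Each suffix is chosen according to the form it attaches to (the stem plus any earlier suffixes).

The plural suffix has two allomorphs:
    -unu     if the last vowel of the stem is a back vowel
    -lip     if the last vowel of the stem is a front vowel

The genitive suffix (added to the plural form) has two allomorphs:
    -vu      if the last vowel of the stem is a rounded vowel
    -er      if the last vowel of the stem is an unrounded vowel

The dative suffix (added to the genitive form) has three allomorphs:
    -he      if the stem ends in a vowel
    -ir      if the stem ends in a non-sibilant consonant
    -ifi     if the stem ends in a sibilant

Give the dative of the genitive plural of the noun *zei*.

The last vowel of *zei* is /i/, which is a front vowel, so the plural suffix is -lip, giving *zeilip*.
The last vowel of the plural form *zeilip* is /i/, which is an unrounded vowel, so the genitive suffix is -er, giving *zeiliper*.
Since the final sound of the genitive form *zeiliper* is /r/ (a non-sibilant consonant), it takes -ir, giving *zeiliperir*.

zeiliperir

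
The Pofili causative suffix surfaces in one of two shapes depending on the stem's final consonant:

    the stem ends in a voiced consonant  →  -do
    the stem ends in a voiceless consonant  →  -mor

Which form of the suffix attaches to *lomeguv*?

-do

The final consonant of *lomeguv* is /v/, which is voiced, so the suffix is -do.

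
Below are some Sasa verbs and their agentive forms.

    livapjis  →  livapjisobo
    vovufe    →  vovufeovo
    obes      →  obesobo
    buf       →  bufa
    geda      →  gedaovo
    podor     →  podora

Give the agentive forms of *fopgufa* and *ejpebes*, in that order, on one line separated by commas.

fopgufaovo, ejpebesobo

The alternation tracks the final sound of the stem — -obo when the stem ends in a sibilant (*livapjis*, *obes*); -a when the stem ends in a non-sibilant consonant (*buf*, *podor*); -ovo when the stem ends in a vowel (*vovufe*, *geda*).
*fopgufa*: final sound = /a/, a vowel → -ovo → *fopgufaovo*.
*ejpebes*: final sound = /s/, a sibilant → -obo → *ejpebesobo*.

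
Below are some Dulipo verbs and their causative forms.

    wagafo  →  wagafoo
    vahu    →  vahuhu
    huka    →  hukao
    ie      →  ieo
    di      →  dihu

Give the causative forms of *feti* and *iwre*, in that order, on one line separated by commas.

fetihu, iwreo

The pattern is height harmony: -hu when the last vowel of the stem is a high vowel (*vahu*, *di*); -o when the last vowel of the stem is a non-high vowel (*wagafo*, *huka*, *ie*).
The last vowel of *feti* is /i/, which is a high vowel, so the suffix is -hu, giving *fetihu*.
The last vowel of *iwre* is /e/, which is a non-high vowel, so the suffix is -o, giving *iwreo*.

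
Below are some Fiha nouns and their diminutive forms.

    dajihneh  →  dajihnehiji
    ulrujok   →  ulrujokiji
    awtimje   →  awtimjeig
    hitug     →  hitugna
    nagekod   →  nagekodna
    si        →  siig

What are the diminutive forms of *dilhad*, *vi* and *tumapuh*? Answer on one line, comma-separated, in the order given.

dilhadna, viig, tumapuhiji

The alternation tracks the final sound of the stem — -iji when the stem ends in a voiceless consonant (*dajihneh*, *ulrujok*); -na when the stem ends in a voiced consonant (*hitug*, *nagekod*); -ig when the stem ends in a vowel (*awtimje*, *si*).
*dilhad* — final sound /d/ (a voiced consonant) → -na → *dilhadna*.
*vi*: final sound = /i/, a vowel → -ig → *viig*.
*tumapuh*: final sound = /h/, a voiceless consonant → -iji → *tumapuhiji*.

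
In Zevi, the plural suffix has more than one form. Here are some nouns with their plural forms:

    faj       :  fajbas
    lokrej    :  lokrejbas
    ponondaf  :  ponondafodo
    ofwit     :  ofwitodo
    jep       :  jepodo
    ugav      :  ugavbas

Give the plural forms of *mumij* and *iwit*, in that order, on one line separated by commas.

mumijbas, iwitodo

The pattern is voicing of the final consonant: -odo when the stem ends in a voiceless consonant (*ponondaf*, *ofwit*, *jep*); -bas when the stem ends in a voiced consonant (*faj*, *lokrej*, *ugav*).
Since the final consonant of *mumij* is /j/ (voiced), it takes -bas, giving *mumijbas*.
*iwit*: final consonant = /t/, voiceless → -odo → *iwitodo*.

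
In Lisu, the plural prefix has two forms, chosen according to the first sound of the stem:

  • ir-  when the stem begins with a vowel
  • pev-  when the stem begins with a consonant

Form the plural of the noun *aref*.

iraref

*aref* — first sound /a/ (a vowel) → ir- → *iraref*.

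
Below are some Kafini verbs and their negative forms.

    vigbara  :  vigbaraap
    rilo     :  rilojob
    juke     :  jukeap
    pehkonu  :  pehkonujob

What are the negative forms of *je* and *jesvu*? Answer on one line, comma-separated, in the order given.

The pattern is rounding harmony: -job when the last vowel of the stem is a rounded vowel (*rilo*, *pehkonu*); -ap when the last vowel of the stem is an unrounded vowel (*vigbara*, *juke*).
*je* — last vowel /e/ (an unrounded vowel) → -ap → *jeap*.
Since the last vowel of *jesvu* is /u/ (a rounded vowel), it takes -job, giving *jesvujob*.

jeap, jesvujob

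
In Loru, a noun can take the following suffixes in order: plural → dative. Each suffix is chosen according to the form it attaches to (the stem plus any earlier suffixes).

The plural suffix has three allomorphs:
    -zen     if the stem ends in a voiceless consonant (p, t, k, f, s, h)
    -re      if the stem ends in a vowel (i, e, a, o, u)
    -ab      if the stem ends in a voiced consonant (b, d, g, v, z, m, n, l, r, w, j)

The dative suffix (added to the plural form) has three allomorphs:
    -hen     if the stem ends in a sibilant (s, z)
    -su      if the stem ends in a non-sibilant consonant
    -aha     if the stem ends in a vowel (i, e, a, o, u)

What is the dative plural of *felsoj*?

The final sound of *felsoj* is /j/, which is a voiced consonant, so the plural suffix is -ab, giving *felsojab*.
The plural form *felsojab* — final sound /b/ (a non-sibilant consonant) → -su → *felsojabsu*.

felsojabsu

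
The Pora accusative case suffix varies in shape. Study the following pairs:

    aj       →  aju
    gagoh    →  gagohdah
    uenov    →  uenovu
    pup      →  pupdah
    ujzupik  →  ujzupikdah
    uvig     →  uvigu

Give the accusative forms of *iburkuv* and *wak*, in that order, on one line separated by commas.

iburkuvu, wakdah

The alternation tracks the final consonant of the stem — -dah when the stem ends in a voiceless consonant (*gagoh*, *pup*, *ujzupik*); -u when the stem ends in a voiced consonant (*aj*, *uenov*, *uvig*).
The final consonant of *iburkuv* is /v/, which is voiced, so the suffix is -u, giving *iburkuvu*.
The final consonant of *wak* is /k/, which is voiceless, so the suffix is -dah, giving *wakdah*.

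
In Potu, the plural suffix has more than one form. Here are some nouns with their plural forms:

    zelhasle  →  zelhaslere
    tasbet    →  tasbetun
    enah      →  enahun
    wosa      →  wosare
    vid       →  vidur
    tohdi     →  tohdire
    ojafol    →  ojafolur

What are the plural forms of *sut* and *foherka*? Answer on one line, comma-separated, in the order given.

The pattern is voicing of the final sound: -un when the stem ends in a voiceless consonant (*tasbet*, *enah*); -ur when the stem ends in a voiced consonant (*vid*, *ojafol*); -re when the stem ends in a vowel (*zelhasle*, *wosa*, *tohdi*).
*sut* — final sound /t/ (a voiceless consonant) → -un → *sutun*.
*foherka* — final sound /a/ (a vowel) → -re → *foherkare*.

sutun, foherkare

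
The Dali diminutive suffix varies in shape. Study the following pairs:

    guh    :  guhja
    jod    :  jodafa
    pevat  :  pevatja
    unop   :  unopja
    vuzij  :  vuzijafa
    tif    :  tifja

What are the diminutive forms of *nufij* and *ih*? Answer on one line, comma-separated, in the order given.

nufijafa, ihja

The alternation tracks the final consonant of the stem — -ja when the stem ends in a voiceless consonant (*guh*, *pevat*, *unop*, *tif*); -afa when the stem ends in a voiced consonant (*jod*, *vuzij*).
*nufij* — final consonant /j/ (voiced) → -afa → *nufijafa*.
Since the final consonant of *ih* is /h/ (voiceless), it takes -ja, giving *ihja*.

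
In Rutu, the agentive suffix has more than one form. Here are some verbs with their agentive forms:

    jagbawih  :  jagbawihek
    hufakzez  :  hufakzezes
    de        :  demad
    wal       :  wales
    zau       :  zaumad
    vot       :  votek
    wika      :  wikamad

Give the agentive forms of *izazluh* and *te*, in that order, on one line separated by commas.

izazluhek, temad

The pattern is voicing of the final sound: -ek when the stem ends in a voiceless consonant (*jagbawih*, *vot*); -es when the stem ends in a voiced consonant (*hufakzez*, *wal*); -mad when the stem ends in a vowel (*de*, *zau*, *wika*).
The final sound of *izazluh* is /h/, which is a voiceless consonant, so the suffix is -ek, giving *izazluhek*.
*te* — final sound /e/ (a vowel) → -mad → *temad*.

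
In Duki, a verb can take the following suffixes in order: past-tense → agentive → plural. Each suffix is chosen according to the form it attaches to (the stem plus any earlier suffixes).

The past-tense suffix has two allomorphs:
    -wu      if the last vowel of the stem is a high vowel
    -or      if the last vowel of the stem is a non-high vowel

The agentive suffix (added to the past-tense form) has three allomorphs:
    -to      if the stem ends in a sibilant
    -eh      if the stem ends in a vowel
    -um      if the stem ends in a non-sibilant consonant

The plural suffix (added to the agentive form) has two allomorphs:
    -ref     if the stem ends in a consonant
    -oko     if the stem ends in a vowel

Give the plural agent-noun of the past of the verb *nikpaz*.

nikpazorumref

*nikpaz* — last vowel /a/ (a non-high vowel) → -or → *nikpazor*.
The past-tense form *nikpazor* — final sound /r/ (a non-sibilant consonant) → -um → *nikpazorum*.
The agentive form *nikpazorum* — final sound /m/ (a consonant) → -ref → *nikpazorumref*.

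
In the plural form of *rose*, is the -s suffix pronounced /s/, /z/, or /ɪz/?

The stem *rose* ends in a sibilant (/s, z, ʃ, ʒ, tʃ, dʒ/).
The plural suffix surfaces as /ɪz/ after sibilants, /s/ after other voiceless consonants, and /z/ after other voiced sounds.
So the plural -s on *rose* is pronounced /ɪz/.

/ɪz/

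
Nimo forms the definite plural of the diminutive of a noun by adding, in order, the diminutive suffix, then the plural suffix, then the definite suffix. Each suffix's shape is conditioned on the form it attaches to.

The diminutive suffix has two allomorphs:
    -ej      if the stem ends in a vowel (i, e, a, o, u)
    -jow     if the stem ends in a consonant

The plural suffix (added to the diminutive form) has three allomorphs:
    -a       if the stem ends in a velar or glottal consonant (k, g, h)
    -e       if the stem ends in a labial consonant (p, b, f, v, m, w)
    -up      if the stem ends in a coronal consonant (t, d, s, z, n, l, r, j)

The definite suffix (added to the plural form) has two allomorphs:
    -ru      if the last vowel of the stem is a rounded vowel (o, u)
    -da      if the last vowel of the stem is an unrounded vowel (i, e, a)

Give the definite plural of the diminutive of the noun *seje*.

sejeejupru

Since the final sound of *seje* is /e/ (a vowel), it takes -ej, giving *sejeej*.
The diminutive form *sejeej* — final consonant /j/ (coronal) → -up → *sejeejup*.
The plural form *sejeejup*: last vowel = /u/, a rounded vowel → -ru → *sejeejupru*.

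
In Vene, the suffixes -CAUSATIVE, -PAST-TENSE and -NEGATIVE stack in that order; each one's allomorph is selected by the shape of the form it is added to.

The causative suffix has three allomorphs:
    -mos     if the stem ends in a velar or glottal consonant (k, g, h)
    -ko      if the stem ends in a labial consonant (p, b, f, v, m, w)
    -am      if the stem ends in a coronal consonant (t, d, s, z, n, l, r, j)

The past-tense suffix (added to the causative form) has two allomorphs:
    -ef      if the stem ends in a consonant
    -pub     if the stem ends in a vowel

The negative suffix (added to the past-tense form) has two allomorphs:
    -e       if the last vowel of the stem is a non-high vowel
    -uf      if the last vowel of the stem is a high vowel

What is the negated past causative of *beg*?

begmosefe

*beg*: final consonant = /g/, velar/glottal → -mos → *begmos*.
The final sound of the causative form *begmos* is /s/, which is a consonant, so the past-tense suffix is -ef, giving *begmosef*.
Since the last vowel of the past-tense form *begmosef* is /e/ (a non-high vowel), it takes -e, giving *begmosefe*.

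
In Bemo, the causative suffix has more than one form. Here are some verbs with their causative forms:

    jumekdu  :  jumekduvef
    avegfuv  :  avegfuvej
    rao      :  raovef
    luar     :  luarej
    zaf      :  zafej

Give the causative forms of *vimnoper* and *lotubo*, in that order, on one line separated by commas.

vimnoperej, lotubovef

The suffix is conditioned by the final sound: -ej when the stem ends in a consonant (*avegfuv*, *luar*, *zaf*); -vef when the stem ends in a vowel (*jumekdu*, *rao*).
The final sound of *vimnoper* is /r/, which is a consonant, so the suffix is -ej, giving *vimnoperej*.
The final sound of *lotubo* is /o/, which is a vowel, so the suffix is -vef, giving *lotubovef*.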